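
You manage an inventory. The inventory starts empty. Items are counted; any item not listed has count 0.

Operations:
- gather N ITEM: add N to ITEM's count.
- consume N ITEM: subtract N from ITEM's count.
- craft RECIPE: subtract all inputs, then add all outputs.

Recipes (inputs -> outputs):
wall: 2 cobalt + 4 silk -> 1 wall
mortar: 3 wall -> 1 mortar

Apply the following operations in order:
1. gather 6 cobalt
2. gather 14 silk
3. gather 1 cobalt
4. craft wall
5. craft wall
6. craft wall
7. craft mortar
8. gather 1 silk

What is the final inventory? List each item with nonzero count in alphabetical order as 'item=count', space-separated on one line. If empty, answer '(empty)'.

After 1 (gather 6 cobalt): cobalt=6
After 2 (gather 14 silk): cobalt=6 silk=14
After 3 (gather 1 cobalt): cobalt=7 silk=14
After 4 (craft wall): cobalt=5 silk=10 wall=1
After 5 (craft wall): cobalt=3 silk=6 wall=2
After 6 (craft wall): cobalt=1 silk=2 wall=3
After 7 (craft mortar): cobalt=1 mortar=1 silk=2
After 8 (gather 1 silk): cobalt=1 mortar=1 silk=3

Answer: cobalt=1 mortar=1 silk=3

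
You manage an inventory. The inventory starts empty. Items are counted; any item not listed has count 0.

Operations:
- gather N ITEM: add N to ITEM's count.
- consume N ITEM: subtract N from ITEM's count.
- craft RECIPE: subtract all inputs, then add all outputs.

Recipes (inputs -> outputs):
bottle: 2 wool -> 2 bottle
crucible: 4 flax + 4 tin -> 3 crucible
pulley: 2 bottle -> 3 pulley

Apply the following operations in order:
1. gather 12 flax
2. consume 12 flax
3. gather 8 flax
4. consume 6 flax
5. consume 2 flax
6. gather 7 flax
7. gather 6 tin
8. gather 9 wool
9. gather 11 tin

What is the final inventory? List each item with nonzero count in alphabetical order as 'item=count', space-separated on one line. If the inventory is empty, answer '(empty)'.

Answer: flax=7 tin=17 wool=9

Derivation:
After 1 (gather 12 flax): flax=12
After 2 (consume 12 flax): (empty)
After 3 (gather 8 flax): flax=8
After 4 (consume 6 flax): flax=2
After 5 (consume 2 flax): (empty)
After 6 (gather 7 flax): flax=7
After 7 (gather 6 tin): flax=7 tin=6
After 8 (gather 9 wool): flax=7 tin=6 wool=9
After 9 (gather 11 tin): flax=7 tin=17 wool=9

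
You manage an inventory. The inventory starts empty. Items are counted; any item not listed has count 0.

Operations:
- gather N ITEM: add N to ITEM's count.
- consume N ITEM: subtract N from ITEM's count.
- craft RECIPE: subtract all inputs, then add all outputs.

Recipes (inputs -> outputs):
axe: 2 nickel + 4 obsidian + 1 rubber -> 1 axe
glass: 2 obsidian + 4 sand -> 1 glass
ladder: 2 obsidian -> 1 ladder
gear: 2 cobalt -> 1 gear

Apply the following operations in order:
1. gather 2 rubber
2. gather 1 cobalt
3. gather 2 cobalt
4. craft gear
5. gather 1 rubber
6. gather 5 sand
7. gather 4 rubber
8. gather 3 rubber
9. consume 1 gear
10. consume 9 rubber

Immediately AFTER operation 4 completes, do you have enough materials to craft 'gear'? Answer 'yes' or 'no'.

Answer: no

Derivation:
After 1 (gather 2 rubber): rubber=2
After 2 (gather 1 cobalt): cobalt=1 rubber=2
After 3 (gather 2 cobalt): cobalt=3 rubber=2
After 4 (craft gear): cobalt=1 gear=1 rubber=2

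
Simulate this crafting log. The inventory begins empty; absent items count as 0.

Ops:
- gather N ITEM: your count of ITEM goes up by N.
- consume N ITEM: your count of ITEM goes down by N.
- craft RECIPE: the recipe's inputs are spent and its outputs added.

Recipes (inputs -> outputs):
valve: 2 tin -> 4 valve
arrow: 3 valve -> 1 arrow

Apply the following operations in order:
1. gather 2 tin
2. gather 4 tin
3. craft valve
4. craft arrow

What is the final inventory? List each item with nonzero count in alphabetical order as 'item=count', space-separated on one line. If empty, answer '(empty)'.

Answer: arrow=1 tin=4 valve=1

Derivation:
After 1 (gather 2 tin): tin=2
After 2 (gather 4 tin): tin=6
After 3 (craft valve): tin=4 valve=4
After 4 (craft arrow): arrow=1 tin=4 valve=1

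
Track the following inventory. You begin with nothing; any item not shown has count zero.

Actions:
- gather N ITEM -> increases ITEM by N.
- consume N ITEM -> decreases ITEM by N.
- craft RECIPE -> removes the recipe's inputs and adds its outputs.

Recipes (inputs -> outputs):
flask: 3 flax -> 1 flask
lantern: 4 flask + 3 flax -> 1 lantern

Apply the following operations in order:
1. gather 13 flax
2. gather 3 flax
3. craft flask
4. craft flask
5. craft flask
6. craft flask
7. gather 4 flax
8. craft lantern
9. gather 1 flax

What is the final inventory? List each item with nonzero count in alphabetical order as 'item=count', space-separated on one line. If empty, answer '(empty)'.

Answer: flax=6 lantern=1

Derivation:
After 1 (gather 13 flax): flax=13
After 2 (gather 3 flax): flax=16
After 3 (craft flask): flask=1 flax=13
After 4 (craft flask): flask=2 flax=10
After 5 (craft flask): flask=3 flax=7
After 6 (craft flask): flask=4 flax=4
After 7 (gather 4 flax): flask=4 flax=8
After 8 (craft lantern): flax=5 lantern=1
After 9 (gather 1 flax): flax=6 lantern=1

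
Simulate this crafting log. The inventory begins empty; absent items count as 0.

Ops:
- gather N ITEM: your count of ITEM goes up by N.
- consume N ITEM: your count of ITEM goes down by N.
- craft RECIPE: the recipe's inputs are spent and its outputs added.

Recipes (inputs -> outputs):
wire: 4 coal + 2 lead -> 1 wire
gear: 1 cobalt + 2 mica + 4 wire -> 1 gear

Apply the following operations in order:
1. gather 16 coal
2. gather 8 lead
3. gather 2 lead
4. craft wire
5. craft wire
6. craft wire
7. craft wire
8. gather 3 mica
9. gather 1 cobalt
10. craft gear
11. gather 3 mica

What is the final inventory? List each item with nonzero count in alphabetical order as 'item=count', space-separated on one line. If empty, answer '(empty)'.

After 1 (gather 16 coal): coal=16
After 2 (gather 8 lead): coal=16 lead=8
After 3 (gather 2 lead): coal=16 lead=10
After 4 (craft wire): coal=12 lead=8 wire=1
After 5 (craft wire): coal=8 lead=6 wire=2
After 6 (craft wire): coal=4 lead=4 wire=3
After 7 (craft wire): lead=2 wire=4
After 8 (gather 3 mica): lead=2 mica=3 wire=4
After 9 (gather 1 cobalt): cobalt=1 lead=2 mica=3 wire=4
After 10 (craft gear): gear=1 lead=2 mica=1
After 11 (gather 3 mica): gear=1 lead=2 mica=4

Answer: gear=1 lead=2 mica=4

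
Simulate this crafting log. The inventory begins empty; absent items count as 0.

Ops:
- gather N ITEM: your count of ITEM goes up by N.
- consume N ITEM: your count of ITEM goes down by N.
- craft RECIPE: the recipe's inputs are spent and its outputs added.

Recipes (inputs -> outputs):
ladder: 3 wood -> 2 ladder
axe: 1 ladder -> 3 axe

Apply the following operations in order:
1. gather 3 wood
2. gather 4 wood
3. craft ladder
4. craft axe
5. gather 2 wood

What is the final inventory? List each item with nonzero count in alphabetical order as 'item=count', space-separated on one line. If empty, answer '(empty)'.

Answer: axe=3 ladder=1 wood=6

Derivation:
After 1 (gather 3 wood): wood=3
After 2 (gather 4 wood): wood=7
After 3 (craft ladder): ladder=2 wood=4
After 4 (craft axe): axe=3 ladder=1 wood=4
After 5 (gather 2 wood): axe=3 ladder=1 wood=6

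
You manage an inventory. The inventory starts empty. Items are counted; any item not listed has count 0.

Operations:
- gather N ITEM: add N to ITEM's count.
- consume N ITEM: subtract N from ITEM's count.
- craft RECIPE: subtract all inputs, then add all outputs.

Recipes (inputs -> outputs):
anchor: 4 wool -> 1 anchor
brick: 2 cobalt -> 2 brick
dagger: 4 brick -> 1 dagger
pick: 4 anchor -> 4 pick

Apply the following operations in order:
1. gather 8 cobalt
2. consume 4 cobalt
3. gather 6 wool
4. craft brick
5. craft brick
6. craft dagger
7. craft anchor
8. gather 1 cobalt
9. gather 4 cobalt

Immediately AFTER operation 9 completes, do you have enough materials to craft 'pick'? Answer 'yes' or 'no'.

After 1 (gather 8 cobalt): cobalt=8
After 2 (consume 4 cobalt): cobalt=4
After 3 (gather 6 wool): cobalt=4 wool=6
After 4 (craft brick): brick=2 cobalt=2 wool=6
After 5 (craft brick): brick=4 wool=6
After 6 (craft dagger): dagger=1 wool=6
After 7 (craft anchor): anchor=1 dagger=1 wool=2
After 8 (gather 1 cobalt): anchor=1 cobalt=1 dagger=1 wool=2
After 9 (gather 4 cobalt): anchor=1 cobalt=5 dagger=1 wool=2

Answer: no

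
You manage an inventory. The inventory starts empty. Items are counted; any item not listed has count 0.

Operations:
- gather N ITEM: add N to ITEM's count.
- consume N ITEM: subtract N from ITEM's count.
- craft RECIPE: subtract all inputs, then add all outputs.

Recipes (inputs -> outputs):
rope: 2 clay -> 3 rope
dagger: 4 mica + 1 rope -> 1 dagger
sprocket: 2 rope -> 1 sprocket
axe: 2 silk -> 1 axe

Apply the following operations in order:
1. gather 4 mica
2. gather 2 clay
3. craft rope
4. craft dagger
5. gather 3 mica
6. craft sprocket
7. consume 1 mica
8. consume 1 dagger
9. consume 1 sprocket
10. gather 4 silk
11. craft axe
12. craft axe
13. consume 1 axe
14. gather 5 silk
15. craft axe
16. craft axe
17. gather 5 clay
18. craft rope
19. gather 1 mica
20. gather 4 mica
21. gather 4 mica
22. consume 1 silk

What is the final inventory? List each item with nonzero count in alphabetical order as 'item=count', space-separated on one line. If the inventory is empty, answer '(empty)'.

After 1 (gather 4 mica): mica=4
After 2 (gather 2 clay): clay=2 mica=4
After 3 (craft rope): mica=4 rope=3
After 4 (craft dagger): dagger=1 rope=2
After 5 (gather 3 mica): dagger=1 mica=3 rope=2
After 6 (craft sprocket): dagger=1 mica=3 sprocket=1
After 7 (consume 1 mica): dagger=1 mica=2 sprocket=1
After 8 (consume 1 dagger): mica=2 sprocket=1
After 9 (consume 1 sprocket): mica=2
After 10 (gather 4 silk): mica=2 silk=4
After 11 (craft axe): axe=1 mica=2 silk=2
After 12 (craft axe): axe=2 mica=2
After 13 (consume 1 axe): axe=1 mica=2
After 14 (gather 5 silk): axe=1 mica=2 silk=5
After 15 (craft axe): axe=2 mica=2 silk=3
After 16 (craft axe): axe=3 mica=2 silk=1
After 17 (gather 5 clay): axe=3 clay=5 mica=2 silk=1
After 18 (craft rope): axe=3 clay=3 mica=2 rope=3 silk=1
After 19 (gather 1 mica): axe=3 clay=3 mica=3 rope=3 silk=1
After 20 (gather 4 mica): axe=3 clay=3 mica=7 rope=3 silk=1
After 21 (gather 4 mica): axe=3 clay=3 mica=11 rope=3 silk=1
After 22 (consume 1 silk): axe=3 clay=3 mica=11 rope=3

Answer: axe=3 clay=3 mica=11 rope=3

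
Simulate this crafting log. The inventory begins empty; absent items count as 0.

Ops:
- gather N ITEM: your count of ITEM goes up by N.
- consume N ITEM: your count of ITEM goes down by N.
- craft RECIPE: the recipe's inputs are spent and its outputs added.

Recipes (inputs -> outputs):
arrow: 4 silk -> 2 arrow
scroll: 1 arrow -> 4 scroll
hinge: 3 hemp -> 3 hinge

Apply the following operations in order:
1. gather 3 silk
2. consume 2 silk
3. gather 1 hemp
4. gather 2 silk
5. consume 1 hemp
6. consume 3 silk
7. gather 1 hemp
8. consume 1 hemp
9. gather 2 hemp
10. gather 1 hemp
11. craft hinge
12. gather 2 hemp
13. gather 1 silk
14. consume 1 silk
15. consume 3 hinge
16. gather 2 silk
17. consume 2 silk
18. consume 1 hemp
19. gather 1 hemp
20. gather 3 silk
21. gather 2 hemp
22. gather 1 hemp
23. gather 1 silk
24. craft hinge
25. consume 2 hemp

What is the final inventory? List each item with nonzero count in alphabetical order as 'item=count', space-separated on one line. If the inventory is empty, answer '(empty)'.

Answer: hinge=3 silk=4

Derivation:
After 1 (gather 3 silk): silk=3
After 2 (consume 2 silk): silk=1
After 3 (gather 1 hemp): hemp=1 silk=1
After 4 (gather 2 silk): hemp=1 silk=3
After 5 (consume 1 hemp): silk=3
After 6 (consume 3 silk): (empty)
After 7 (gather 1 hemp): hemp=1
After 8 (consume 1 hemp): (empty)
After 9 (gather 2 hemp): hemp=2
After 10 (gather 1 hemp): hemp=3
After 11 (craft hinge): hinge=3
After 12 (gather 2 hemp): hemp=2 hinge=3
After 13 (gather 1 silk): hemp=2 hinge=3 silk=1
After 14 (consume 1 silk): hemp=2 hinge=3
After 15 (consume 3 hinge): hemp=2
After 16 (gather 2 silk): hemp=2 silk=2
After 17 (consume 2 silk): hemp=2
After 18 (consume 1 hemp): hemp=1
After 19 (gather 1 hemp): hemp=2
After 20 (gather 3 silk): hemp=2 silk=3
After 21 (gather 2 hemp): hemp=4 silk=3
After 22 (gather 1 hemp): hemp=5 silk=3
After 23 (gather 1 silk): hemp=5 silk=4
After 24 (craft hinge): hemp=2 hinge=3 silk=4
After 25 (consume 2 hemp): hinge=3 silk=4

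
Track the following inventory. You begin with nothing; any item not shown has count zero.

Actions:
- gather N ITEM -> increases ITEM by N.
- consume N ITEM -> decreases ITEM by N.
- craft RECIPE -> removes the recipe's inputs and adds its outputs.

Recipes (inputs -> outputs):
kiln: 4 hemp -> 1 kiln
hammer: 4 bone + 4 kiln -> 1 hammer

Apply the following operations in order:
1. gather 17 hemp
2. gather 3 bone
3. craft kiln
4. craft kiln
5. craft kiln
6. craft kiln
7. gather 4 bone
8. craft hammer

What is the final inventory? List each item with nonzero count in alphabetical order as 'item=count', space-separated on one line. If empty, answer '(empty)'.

Answer: bone=3 hammer=1 hemp=1

Derivation:
After 1 (gather 17 hemp): hemp=17
After 2 (gather 3 bone): bone=3 hemp=17
After 3 (craft kiln): bone=3 hemp=13 kiln=1
After 4 (craft kiln): bone=3 hemp=9 kiln=2
After 5 (craft kiln): bone=3 hemp=5 kiln=3
After 6 (craft kiln): bone=3 hemp=1 kiln=4
After 7 (gather 4 bone): bone=7 hemp=1 kiln=4
After 8 (craft hammer): bone=3 hammer=1 hemp=1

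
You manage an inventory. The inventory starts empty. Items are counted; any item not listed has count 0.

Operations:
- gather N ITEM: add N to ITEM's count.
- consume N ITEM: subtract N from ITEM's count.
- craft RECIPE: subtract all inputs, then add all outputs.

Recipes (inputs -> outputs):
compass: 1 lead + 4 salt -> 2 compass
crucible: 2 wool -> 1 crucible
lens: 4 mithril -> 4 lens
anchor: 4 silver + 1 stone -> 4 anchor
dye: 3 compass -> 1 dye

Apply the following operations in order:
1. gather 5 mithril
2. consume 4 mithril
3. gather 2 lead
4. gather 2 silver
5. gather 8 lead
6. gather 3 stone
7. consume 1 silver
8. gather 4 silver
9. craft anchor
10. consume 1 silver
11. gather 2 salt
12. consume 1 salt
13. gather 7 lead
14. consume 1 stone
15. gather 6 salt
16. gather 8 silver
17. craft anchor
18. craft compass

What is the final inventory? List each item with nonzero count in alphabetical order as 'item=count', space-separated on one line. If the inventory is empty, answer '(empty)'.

Answer: anchor=8 compass=2 lead=16 mithril=1 salt=3 silver=4

Derivation:
After 1 (gather 5 mithril): mithril=5
After 2 (consume 4 mithril): mithril=1
After 3 (gather 2 lead): lead=2 mithril=1
After 4 (gather 2 silver): lead=2 mithril=1 silver=2
After 5 (gather 8 lead): lead=10 mithril=1 silver=2
After 6 (gather 3 stone): lead=10 mithril=1 silver=2 stone=3
After 7 (consume 1 silver): lead=10 mithril=1 silver=1 stone=3
After 8 (gather 4 silver): lead=10 mithril=1 silver=5 stone=3
After 9 (craft anchor): anchor=4 lead=10 mithril=1 silver=1 stone=2
After 10 (consume 1 silver): anchor=4 lead=10 mithril=1 stone=2
After 11 (gather 2 salt): anchor=4 lead=10 mithril=1 salt=2 stone=2
After 12 (consume 1 salt): anchor=4 lead=10 mithril=1 salt=1 stone=2
After 13 (gather 7 lead): anchor=4 lead=17 mithril=1 salt=1 stone=2
After 14 (consume 1 stone): anchor=4 lead=17 mithril=1 salt=1 stone=1
After 15 (gather 6 salt): anchor=4 lead=17 mithril=1 salt=7 stone=1
After 16 (gather 8 silver): anchor=4 lead=17 mithril=1 salt=7 silver=8 stone=1
After 17 (craft anchor): anchor=8 lead=17 mithril=1 salt=7 silver=4
After 18 (craft compass): anchor=8 compass=2 lead=16 mithril=1 salt=3 silver=4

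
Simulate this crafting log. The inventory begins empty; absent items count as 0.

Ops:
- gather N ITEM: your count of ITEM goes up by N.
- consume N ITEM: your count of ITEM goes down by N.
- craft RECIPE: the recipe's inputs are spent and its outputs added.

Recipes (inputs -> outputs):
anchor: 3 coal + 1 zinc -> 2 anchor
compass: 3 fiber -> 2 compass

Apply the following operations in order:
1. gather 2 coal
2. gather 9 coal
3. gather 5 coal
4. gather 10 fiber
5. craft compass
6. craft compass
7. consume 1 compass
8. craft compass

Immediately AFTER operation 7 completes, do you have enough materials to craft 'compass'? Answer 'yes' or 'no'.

After 1 (gather 2 coal): coal=2
After 2 (gather 9 coal): coal=11
After 3 (gather 5 coal): coal=16
After 4 (gather 10 fiber): coal=16 fiber=10
After 5 (craft compass): coal=16 compass=2 fiber=7
After 6 (craft compass): coal=16 compass=4 fiber=4
After 7 (consume 1 compass): coal=16 compass=3 fiber=4

Answer: yes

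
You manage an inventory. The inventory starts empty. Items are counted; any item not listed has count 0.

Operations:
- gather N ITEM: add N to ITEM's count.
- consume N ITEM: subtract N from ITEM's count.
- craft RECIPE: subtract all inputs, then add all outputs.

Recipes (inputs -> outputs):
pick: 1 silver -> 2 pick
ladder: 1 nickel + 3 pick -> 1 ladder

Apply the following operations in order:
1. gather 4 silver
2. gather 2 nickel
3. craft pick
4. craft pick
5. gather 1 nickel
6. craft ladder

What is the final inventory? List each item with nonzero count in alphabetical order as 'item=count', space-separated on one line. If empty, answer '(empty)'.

Answer: ladder=1 nickel=2 pick=1 silver=2

Derivation:
After 1 (gather 4 silver): silver=4
After 2 (gather 2 nickel): nickel=2 silver=4
After 3 (craft pick): nickel=2 pick=2 silver=3
After 4 (craft pick): nickel=2 pick=4 silver=2
After 5 (gather 1 nickel): nickel=3 pick=4 silver=2
After 6 (craft ladder): ladder=1 nickel=2 pick=1 silver=2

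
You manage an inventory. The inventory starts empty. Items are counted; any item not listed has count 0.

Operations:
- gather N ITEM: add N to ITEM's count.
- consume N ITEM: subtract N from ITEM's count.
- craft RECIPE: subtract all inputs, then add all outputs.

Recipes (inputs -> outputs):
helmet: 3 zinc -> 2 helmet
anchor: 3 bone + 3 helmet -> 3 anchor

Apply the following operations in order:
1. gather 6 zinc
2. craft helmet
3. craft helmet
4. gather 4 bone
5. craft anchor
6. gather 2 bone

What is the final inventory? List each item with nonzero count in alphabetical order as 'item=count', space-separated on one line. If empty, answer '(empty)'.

After 1 (gather 6 zinc): zinc=6
After 2 (craft helmet): helmet=2 zinc=3
After 3 (craft helmet): helmet=4
After 4 (gather 4 bone): bone=4 helmet=4
After 5 (craft anchor): anchor=3 bone=1 helmet=1
After 6 (gather 2 bone): anchor=3 bone=3 helmet=1

Answer: anchor=3 bone=3 helmet=1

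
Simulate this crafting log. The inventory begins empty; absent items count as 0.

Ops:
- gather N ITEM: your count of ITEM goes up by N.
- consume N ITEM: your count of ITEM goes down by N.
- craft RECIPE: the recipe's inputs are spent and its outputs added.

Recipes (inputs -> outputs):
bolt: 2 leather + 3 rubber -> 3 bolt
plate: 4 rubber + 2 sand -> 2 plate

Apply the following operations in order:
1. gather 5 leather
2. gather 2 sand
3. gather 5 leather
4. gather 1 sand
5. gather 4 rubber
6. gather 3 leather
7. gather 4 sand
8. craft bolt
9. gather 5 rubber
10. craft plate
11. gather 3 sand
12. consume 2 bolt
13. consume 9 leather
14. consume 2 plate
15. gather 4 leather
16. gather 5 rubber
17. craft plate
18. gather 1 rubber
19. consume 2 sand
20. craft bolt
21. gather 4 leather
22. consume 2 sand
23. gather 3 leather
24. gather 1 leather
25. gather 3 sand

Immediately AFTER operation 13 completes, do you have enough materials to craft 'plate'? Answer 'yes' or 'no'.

Answer: no

Derivation:
After 1 (gather 5 leather): leather=5
After 2 (gather 2 sand): leather=5 sand=2
After 3 (gather 5 leather): leather=10 sand=2
After 4 (gather 1 sand): leather=10 sand=3
After 5 (gather 4 rubber): leather=10 rubber=4 sand=3
After 6 (gather 3 leather): leather=13 rubber=4 sand=3
After 7 (gather 4 sand): leather=13 rubber=4 sand=7
After 8 (craft bolt): bolt=3 leather=11 rubber=1 sand=7
After 9 (gather 5 rubber): bolt=3 leather=11 rubber=6 sand=7
After 10 (craft plate): bolt=3 leather=11 plate=2 rubber=2 sand=5
After 11 (gather 3 sand): bolt=3 leather=11 plate=2 rubber=2 sand=8
After 12 (consume 2 bolt): bolt=1 leather=11 plate=2 rubber=2 sand=8
After 13 (consume 9 leather): bolt=1 leather=2 plate=2 rubber=2 sand=8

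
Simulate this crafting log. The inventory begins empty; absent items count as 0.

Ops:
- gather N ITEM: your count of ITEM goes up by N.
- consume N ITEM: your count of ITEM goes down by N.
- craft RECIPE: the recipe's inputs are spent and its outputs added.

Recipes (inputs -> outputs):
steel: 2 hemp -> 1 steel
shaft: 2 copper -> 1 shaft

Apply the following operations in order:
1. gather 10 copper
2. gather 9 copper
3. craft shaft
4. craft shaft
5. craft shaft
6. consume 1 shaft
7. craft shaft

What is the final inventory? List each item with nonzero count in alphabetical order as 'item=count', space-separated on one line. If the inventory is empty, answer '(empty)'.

Answer: copper=11 shaft=3

Derivation:
After 1 (gather 10 copper): copper=10
After 2 (gather 9 copper): copper=19
After 3 (craft shaft): copper=17 shaft=1
After 4 (craft shaft): copper=15 shaft=2
After 5 (craft shaft): copper=13 shaft=3
After 6 (consume 1 shaft): copper=13 shaft=2
After 7 (craft shaft): copper=11 shaft=3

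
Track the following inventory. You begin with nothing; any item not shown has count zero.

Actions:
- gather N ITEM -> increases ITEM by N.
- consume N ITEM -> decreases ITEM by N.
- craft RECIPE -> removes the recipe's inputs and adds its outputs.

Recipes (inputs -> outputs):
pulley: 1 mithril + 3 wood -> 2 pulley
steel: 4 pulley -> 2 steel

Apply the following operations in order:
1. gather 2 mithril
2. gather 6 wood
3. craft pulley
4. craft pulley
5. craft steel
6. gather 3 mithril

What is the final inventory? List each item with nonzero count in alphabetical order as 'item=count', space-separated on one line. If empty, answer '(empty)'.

After 1 (gather 2 mithril): mithril=2
After 2 (gather 6 wood): mithril=2 wood=6
After 3 (craft pulley): mithril=1 pulley=2 wood=3
After 4 (craft pulley): pulley=4
After 5 (craft steel): steel=2
After 6 (gather 3 mithril): mithril=3 steel=2

Answer: mithril=3 steel=2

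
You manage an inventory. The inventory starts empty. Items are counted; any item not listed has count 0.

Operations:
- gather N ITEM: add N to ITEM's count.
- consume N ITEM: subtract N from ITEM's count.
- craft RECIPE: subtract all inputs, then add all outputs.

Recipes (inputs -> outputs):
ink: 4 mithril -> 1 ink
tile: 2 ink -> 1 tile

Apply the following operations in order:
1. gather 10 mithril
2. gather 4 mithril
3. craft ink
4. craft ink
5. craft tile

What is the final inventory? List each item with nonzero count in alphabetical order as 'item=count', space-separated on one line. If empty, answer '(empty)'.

After 1 (gather 10 mithril): mithril=10
After 2 (gather 4 mithril): mithril=14
After 3 (craft ink): ink=1 mithril=10
After 4 (craft ink): ink=2 mithril=6
After 5 (craft tile): mithril=6 tile=1

Answer: mithril=6 tile=1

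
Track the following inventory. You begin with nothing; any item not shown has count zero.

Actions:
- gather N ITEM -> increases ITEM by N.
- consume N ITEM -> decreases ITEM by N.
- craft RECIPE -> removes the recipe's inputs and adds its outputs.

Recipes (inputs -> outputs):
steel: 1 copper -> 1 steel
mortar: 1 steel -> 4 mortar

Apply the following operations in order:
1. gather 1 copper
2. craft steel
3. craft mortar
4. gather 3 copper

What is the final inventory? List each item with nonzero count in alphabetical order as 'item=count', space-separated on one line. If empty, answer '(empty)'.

Answer: copper=3 mortar=4

Derivation:
After 1 (gather 1 copper): copper=1
After 2 (craft steel): steel=1
After 3 (craft mortar): mortar=4
After 4 (gather 3 copper): copper=3 mortar=4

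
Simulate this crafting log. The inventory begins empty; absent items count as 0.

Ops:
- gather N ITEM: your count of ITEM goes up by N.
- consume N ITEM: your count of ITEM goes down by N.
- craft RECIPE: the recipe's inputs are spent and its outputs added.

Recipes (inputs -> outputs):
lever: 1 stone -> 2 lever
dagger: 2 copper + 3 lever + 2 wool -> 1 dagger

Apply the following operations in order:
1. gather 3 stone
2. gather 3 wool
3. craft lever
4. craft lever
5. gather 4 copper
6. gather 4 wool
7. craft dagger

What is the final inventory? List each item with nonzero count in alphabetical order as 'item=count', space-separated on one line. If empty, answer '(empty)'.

Answer: copper=2 dagger=1 lever=1 stone=1 wool=5

Derivation:
After 1 (gather 3 stone): stone=3
After 2 (gather 3 wool): stone=3 wool=3
After 3 (craft lever): lever=2 stone=2 wool=3
After 4 (craft lever): lever=4 stone=1 wool=3
After 5 (gather 4 copper): copper=4 lever=4 stone=1 wool=3
After 6 (gather 4 wool): copper=4 lever=4 stone=1 wool=7
After 7 (craft dagger): copper=2 dagger=1 lever=1 stone=1 wool=5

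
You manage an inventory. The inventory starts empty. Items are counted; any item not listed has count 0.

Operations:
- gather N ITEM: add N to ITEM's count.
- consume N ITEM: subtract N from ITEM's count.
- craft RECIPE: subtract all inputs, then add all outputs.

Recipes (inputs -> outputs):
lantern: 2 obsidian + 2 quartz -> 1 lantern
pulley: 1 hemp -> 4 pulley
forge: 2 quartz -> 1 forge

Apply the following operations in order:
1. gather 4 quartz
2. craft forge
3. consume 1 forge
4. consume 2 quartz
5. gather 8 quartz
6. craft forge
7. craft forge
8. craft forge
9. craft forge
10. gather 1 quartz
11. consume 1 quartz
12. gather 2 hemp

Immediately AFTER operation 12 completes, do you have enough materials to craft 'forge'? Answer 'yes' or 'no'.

After 1 (gather 4 quartz): quartz=4
After 2 (craft forge): forge=1 quartz=2
After 3 (consume 1 forge): quartz=2
After 4 (consume 2 quartz): (empty)
After 5 (gather 8 quartz): quartz=8
After 6 (craft forge): forge=1 quartz=6
After 7 (craft forge): forge=2 quartz=4
After 8 (craft forge): forge=3 quartz=2
After 9 (craft forge): forge=4
After 10 (gather 1 quartz): forge=4 quartz=1
After 11 (consume 1 quartz): forge=4
After 12 (gather 2 hemp): forge=4 hemp=2

Answer: no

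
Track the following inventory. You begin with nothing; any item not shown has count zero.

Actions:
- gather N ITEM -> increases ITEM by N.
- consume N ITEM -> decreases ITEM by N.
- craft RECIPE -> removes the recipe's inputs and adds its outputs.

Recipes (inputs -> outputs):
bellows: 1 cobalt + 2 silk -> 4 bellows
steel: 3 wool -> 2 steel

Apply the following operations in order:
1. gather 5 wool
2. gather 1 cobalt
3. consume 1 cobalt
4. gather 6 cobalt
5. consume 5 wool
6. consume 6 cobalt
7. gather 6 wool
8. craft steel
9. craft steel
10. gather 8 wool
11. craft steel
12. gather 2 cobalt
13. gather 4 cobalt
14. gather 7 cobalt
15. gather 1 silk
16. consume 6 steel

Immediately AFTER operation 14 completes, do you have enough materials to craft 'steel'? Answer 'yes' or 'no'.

Answer: yes

Derivation:
After 1 (gather 5 wool): wool=5
After 2 (gather 1 cobalt): cobalt=1 wool=5
After 3 (consume 1 cobalt): wool=5
After 4 (gather 6 cobalt): cobalt=6 wool=5
After 5 (consume 5 wool): cobalt=6
After 6 (consume 6 cobalt): (empty)
After 7 (gather 6 wool): wool=6
After 8 (craft steel): steel=2 wool=3
After 9 (craft steel): steel=4
After 10 (gather 8 wool): steel=4 wool=8
After 11 (craft steel): steel=6 wool=5
After 12 (gather 2 cobalt): cobalt=2 steel=6 wool=5
After 13 (gather 4 cobalt): cobalt=6 steel=6 wool=5
After 14 (gather 7 cobalt): cobalt=13 steel=6 wool=5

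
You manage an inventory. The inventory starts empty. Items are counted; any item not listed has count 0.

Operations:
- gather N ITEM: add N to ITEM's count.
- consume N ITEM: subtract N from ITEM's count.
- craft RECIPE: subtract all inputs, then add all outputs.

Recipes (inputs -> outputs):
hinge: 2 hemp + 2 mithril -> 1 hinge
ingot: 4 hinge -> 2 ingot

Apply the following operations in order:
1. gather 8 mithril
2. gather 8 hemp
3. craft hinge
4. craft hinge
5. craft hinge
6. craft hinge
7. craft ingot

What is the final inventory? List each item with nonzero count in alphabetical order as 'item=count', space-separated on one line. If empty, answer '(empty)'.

After 1 (gather 8 mithril): mithril=8
After 2 (gather 8 hemp): hemp=8 mithril=8
After 3 (craft hinge): hemp=6 hinge=1 mithril=6
After 4 (craft hinge): hemp=4 hinge=2 mithril=4
After 5 (craft hinge): hemp=2 hinge=3 mithril=2
After 6 (craft hinge): hinge=4
After 7 (craft ingot): ingot=2

Answer: ingot=2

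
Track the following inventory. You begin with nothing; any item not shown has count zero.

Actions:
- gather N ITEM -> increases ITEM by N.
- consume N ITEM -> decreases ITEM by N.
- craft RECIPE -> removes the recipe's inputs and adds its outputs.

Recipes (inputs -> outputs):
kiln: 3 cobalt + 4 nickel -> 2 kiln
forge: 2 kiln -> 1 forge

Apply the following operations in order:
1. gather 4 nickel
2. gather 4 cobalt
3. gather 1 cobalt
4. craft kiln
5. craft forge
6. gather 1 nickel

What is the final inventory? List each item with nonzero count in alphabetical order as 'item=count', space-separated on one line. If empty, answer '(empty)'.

After 1 (gather 4 nickel): nickel=4
After 2 (gather 4 cobalt): cobalt=4 nickel=4
After 3 (gather 1 cobalt): cobalt=5 nickel=4
After 4 (craft kiln): cobalt=2 kiln=2
After 5 (craft forge): cobalt=2 forge=1
After 6 (gather 1 nickel): cobalt=2 forge=1 nickel=1

Answer: cobalt=2 forge=1 nickel=1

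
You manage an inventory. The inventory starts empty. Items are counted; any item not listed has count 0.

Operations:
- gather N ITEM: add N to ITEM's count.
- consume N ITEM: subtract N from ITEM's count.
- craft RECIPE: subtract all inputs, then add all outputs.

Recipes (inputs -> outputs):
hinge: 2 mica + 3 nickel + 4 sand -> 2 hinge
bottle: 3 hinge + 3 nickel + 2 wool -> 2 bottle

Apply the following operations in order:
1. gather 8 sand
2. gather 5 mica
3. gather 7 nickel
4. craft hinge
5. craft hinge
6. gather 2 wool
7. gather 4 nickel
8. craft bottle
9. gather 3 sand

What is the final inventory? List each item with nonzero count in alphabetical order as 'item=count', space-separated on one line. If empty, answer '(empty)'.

After 1 (gather 8 sand): sand=8
After 2 (gather 5 mica): mica=5 sand=8
After 3 (gather 7 nickel): mica=5 nickel=7 sand=8
After 4 (craft hinge): hinge=2 mica=3 nickel=4 sand=4
After 5 (craft hinge): hinge=4 mica=1 nickel=1
After 6 (gather 2 wool): hinge=4 mica=1 nickel=1 wool=2
After 7 (gather 4 nickel): hinge=4 mica=1 nickel=5 wool=2
After 8 (craft bottle): bottle=2 hinge=1 mica=1 nickel=2
After 9 (gather 3 sand): bottle=2 hinge=1 mica=1 nickel=2 sand=3

Answer: bottle=2 hinge=1 mica=1 nickel=2 sand=3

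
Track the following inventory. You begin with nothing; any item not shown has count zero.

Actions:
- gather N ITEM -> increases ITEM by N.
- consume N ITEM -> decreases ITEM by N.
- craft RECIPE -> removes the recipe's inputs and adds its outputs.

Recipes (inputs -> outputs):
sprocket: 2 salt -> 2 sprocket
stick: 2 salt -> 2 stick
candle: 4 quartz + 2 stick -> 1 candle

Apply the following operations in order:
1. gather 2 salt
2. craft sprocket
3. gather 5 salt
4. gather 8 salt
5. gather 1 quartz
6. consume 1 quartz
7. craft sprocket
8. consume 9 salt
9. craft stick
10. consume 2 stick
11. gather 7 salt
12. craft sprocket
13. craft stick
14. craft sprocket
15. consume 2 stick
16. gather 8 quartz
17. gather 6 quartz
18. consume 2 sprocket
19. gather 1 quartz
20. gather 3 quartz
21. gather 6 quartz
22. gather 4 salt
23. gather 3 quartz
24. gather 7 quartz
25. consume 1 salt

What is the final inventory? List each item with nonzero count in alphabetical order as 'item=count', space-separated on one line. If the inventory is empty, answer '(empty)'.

After 1 (gather 2 salt): salt=2
After 2 (craft sprocket): sprocket=2
After 3 (gather 5 salt): salt=5 sprocket=2
After 4 (gather 8 salt): salt=13 sprocket=2
After 5 (gather 1 quartz): quartz=1 salt=13 sprocket=2
After 6 (consume 1 quartz): salt=13 sprocket=2
After 7 (craft sprocket): salt=11 sprocket=4
After 8 (consume 9 salt): salt=2 sprocket=4
After 9 (craft stick): sprocket=4 stick=2
After 10 (consume 2 stick): sprocket=4
After 11 (gather 7 salt): salt=7 sprocket=4
After 12 (craft sprocket): salt=5 sprocket=6
After 13 (craft stick): salt=3 sprocket=6 stick=2
After 14 (craft sprocket): salt=1 sprocket=8 stick=2
After 15 (consume 2 stick): salt=1 sprocket=8
After 16 (gather 8 quartz): quartz=8 salt=1 sprocket=8
After 17 (gather 6 quartz): quartz=14 salt=1 sprocket=8
After 18 (consume 2 sprocket): quartz=14 salt=1 sprocket=6
After 19 (gather 1 quartz): quartz=15 salt=1 sprocket=6
After 20 (gather 3 quartz): quartz=18 salt=1 sprocket=6
After 21 (gather 6 quartz): quartz=24 salt=1 sprocket=6
After 22 (gather 4 salt): quartz=24 salt=5 sprocket=6
After 23 (gather 3 quartz): quartz=27 salt=5 sprocket=6
After 24 (gather 7 quartz): quartz=34 salt=5 sprocket=6
After 25 (consume 1 salt): quartz=34 salt=4 sprocket=6

Answer: quartz=34 salt=4 sprocket=6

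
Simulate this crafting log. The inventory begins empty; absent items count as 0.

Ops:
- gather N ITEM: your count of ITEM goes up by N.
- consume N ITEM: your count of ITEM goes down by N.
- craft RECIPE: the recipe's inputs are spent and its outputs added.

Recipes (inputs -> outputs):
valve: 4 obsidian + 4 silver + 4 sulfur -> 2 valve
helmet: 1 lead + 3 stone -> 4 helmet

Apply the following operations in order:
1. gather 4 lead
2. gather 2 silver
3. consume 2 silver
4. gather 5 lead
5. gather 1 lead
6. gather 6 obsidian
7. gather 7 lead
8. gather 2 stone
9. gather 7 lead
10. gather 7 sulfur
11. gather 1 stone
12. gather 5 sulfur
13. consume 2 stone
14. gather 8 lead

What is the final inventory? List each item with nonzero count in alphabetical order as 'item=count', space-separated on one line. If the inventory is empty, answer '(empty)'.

After 1 (gather 4 lead): lead=4
After 2 (gather 2 silver): lead=4 silver=2
After 3 (consume 2 silver): lead=4
After 4 (gather 5 lead): lead=9
After 5 (gather 1 lead): lead=10
After 6 (gather 6 obsidian): lead=10 obsidian=6
After 7 (gather 7 lead): lead=17 obsidian=6
After 8 (gather 2 stone): lead=17 obsidian=6 stone=2
After 9 (gather 7 lead): lead=24 obsidian=6 stone=2
After 10 (gather 7 sulfur): lead=24 obsidian=6 stone=2 sulfur=7
After 11 (gather 1 stone): lead=24 obsidian=6 stone=3 sulfur=7
After 12 (gather 5 sulfur): lead=24 obsidian=6 stone=3 sulfur=12
After 13 (consume 2 stone): lead=24 obsidian=6 stone=1 sulfur=12
After 14 (gather 8 lead): lead=32 obsidian=6 stone=1 sulfur=12

Answer: lead=32 obsidian=6 stone=1 sulfur=12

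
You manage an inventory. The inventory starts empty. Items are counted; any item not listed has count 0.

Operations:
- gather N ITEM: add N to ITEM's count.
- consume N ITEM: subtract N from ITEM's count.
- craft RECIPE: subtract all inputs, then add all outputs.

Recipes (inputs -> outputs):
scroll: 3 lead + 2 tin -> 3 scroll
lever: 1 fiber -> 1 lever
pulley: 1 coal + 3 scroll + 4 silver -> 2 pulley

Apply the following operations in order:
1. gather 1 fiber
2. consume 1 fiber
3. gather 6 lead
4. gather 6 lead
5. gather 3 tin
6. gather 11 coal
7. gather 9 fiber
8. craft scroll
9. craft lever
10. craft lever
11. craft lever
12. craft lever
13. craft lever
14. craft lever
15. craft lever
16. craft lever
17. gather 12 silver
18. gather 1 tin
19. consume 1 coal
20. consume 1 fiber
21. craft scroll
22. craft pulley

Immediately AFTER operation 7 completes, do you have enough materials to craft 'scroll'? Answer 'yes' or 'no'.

After 1 (gather 1 fiber): fiber=1
After 2 (consume 1 fiber): (empty)
After 3 (gather 6 lead): lead=6
After 4 (gather 6 lead): lead=12
After 5 (gather 3 tin): lead=12 tin=3
After 6 (gather 11 coal): coal=11 lead=12 tin=3
After 7 (gather 9 fiber): coal=11 fiber=9 lead=12 tin=3

Answer: yes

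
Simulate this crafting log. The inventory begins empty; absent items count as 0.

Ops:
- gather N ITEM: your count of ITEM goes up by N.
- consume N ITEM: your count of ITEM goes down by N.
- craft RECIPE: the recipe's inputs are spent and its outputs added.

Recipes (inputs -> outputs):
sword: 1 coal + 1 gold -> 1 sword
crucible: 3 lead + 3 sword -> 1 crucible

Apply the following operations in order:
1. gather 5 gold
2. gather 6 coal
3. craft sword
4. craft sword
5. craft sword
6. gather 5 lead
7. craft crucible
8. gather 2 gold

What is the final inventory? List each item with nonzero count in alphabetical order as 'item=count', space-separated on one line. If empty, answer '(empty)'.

Answer: coal=3 crucible=1 gold=4 lead=2

Derivation:
After 1 (gather 5 gold): gold=5
After 2 (gather 6 coal): coal=6 gold=5
After 3 (craft sword): coal=5 gold=4 sword=1
After 4 (craft sword): coal=4 gold=3 sword=2
After 5 (craft sword): coal=3 gold=2 sword=3
After 6 (gather 5 lead): coal=3 gold=2 lead=5 sword=3
After 7 (craft crucible): coal=3 crucible=1 gold=2 lead=2
After 8 (gather 2 gold): coal=3 crucible=1 gold=4 lead=2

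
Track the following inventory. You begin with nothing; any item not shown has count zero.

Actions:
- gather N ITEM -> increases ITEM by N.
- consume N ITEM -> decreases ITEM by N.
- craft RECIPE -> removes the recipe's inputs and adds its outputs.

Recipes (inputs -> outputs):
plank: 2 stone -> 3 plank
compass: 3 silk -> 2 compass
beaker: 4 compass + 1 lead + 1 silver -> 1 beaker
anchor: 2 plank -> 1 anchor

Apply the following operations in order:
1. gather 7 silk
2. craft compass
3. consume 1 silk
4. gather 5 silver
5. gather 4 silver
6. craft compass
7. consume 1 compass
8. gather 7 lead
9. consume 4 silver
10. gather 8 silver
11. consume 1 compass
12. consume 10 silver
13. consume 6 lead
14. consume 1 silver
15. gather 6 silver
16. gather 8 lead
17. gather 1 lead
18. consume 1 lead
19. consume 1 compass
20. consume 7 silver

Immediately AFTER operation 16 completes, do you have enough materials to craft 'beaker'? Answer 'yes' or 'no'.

Answer: no

Derivation:
After 1 (gather 7 silk): silk=7
After 2 (craft compass): compass=2 silk=4
After 3 (consume 1 silk): compass=2 silk=3
After 4 (gather 5 silver): compass=2 silk=3 silver=5
After 5 (gather 4 silver): compass=2 silk=3 silver=9
After 6 (craft compass): compass=4 silver=9
After 7 (consume 1 compass): compass=3 silver=9
After 8 (gather 7 lead): compass=3 lead=7 silver=9
After 9 (consume 4 silver): compass=3 lead=7 silver=5
After 10 (gather 8 silver): compass=3 lead=7 silver=13
After 11 (consume 1 compass): compass=2 lead=7 silver=13
After 12 (consume 10 silver): compass=2 lead=7 silver=3
After 13 (consume 6 lead): compass=2 lead=1 silver=3
After 14 (consume 1 silver): compass=2 lead=1 silver=2
After 15 (gather 6 silver): compass=2 lead=1 silver=8
After 16 (gather 8 lead): compass=2 lead=9 silver=8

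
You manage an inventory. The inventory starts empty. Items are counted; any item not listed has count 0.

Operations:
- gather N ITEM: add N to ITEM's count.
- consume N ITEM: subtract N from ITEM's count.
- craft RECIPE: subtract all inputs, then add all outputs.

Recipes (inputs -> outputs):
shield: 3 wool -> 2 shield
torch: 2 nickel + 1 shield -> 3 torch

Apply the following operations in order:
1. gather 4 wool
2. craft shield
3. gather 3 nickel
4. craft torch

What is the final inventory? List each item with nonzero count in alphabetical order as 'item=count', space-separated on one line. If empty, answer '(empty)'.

After 1 (gather 4 wool): wool=4
After 2 (craft shield): shield=2 wool=1
After 3 (gather 3 nickel): nickel=3 shield=2 wool=1
After 4 (craft torch): nickel=1 shield=1 torch=3 wool=1

Answer: nickel=1 shield=1 torch=3 wool=1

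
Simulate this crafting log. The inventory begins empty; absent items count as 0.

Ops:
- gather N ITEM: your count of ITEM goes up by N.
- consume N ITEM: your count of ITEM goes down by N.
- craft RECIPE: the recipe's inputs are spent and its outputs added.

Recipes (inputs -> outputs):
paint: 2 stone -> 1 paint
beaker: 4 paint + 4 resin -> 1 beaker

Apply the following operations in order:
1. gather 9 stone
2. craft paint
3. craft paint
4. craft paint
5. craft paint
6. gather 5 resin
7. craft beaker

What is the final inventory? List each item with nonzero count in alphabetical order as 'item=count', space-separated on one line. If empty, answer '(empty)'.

Answer: beaker=1 resin=1 stone=1

Derivation:
After 1 (gather 9 stone): stone=9
After 2 (craft paint): paint=1 stone=7
After 3 (craft paint): paint=2 stone=5
After 4 (craft paint): paint=3 stone=3
After 5 (craft paint): paint=4 stone=1
After 6 (gather 5 resin): paint=4 resin=5 stone=1
After 7 (craft beaker): beaker=1 resin=1 stone=1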